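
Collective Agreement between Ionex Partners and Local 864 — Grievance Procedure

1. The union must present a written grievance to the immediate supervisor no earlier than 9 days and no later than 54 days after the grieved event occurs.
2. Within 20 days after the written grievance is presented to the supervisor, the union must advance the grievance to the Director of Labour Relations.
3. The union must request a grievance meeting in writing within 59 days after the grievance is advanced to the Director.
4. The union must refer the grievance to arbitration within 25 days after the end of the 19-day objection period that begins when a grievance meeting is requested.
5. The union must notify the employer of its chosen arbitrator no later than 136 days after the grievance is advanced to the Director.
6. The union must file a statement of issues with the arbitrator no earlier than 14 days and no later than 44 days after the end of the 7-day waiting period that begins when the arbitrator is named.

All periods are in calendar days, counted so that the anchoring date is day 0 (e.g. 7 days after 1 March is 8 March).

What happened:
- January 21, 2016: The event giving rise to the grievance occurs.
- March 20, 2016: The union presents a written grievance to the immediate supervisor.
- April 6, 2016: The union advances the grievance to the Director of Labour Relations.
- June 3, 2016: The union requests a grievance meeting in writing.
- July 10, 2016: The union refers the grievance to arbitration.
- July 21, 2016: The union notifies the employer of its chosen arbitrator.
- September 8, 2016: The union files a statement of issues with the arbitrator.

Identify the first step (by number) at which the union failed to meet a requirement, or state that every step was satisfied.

Step 1 — 9 and 54 days from January 21, 2016 (when the grieved event occurs) are January 30, 2016 and March 15, 2016 respectively; done March 20, 2016 — 5 days after the window closed.

Step 1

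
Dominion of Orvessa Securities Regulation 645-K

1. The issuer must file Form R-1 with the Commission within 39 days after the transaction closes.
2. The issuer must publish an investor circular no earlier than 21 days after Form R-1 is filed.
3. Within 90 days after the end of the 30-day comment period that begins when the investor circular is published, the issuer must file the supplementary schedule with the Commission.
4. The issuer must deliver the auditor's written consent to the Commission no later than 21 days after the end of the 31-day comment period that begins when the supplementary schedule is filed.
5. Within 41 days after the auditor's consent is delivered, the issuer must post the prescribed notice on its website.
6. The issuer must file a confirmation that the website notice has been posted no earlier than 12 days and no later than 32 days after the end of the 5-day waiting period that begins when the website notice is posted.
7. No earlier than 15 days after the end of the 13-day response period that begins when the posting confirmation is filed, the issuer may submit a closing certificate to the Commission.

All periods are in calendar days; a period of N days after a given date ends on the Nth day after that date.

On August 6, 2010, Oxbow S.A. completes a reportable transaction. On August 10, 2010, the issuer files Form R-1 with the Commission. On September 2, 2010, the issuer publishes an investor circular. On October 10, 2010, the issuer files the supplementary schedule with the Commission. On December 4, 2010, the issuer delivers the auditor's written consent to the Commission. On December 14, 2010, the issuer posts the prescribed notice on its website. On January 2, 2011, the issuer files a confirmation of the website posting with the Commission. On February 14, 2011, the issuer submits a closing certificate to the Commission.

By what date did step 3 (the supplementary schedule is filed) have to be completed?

The investor circular is published on September 2, 2010; the 30-day comment period therefore ends October 2, 2010, and step 3 runs from that date. 90 days after October 2, 2010 is December 31, 2010.

December 31, 2010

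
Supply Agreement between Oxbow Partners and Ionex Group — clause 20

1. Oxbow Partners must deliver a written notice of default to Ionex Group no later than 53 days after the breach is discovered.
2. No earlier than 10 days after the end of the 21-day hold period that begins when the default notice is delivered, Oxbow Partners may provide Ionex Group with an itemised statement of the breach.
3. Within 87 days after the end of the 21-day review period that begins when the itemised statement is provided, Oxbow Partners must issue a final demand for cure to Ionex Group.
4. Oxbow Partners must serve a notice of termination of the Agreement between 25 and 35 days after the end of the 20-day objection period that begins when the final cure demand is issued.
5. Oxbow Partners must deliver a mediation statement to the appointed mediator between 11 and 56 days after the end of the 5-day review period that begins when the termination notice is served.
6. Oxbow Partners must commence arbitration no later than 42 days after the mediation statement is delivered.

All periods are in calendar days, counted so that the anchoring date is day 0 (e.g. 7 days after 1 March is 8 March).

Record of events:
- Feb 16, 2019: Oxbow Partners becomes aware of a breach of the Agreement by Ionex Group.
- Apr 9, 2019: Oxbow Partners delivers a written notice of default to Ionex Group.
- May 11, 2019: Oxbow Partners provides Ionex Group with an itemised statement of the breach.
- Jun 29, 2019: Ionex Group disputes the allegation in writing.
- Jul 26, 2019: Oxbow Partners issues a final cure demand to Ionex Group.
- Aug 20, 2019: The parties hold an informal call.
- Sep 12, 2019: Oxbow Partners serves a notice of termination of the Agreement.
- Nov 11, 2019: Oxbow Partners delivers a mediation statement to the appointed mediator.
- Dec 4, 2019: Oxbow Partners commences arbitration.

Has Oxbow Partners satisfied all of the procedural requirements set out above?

Step 1: 53 days after Feb 16, 2019 (when the breach is discovered) is Apr 10, 2019; completed Apr 9, 2019, before the deadline.
Step 2: the earliest permitted date is 10 days after Apr 30, 2019 (end of the 21-day hold period, which began when the default notice is delivered on Apr 9, 2019), i.e. May 10, 2019; done May 11, 2019, after the minimum wait.
Step 3: 87 days after Jun 1, 2019 (end of the 21-day review period, which began when the itemised statement is provided on May 11, 2019) is Aug 27, 2019; done Jul 26, 2019 — timely.
Step 4: the window is 25–35 days after Aug 15, 2019 (end of the 20-day objection period, which began when the final cure demand is issued on Jul 26, 2019), so Sep 9, 2019 through Sep 19, 2019; done Sep 12, 2019 — within the window.
Step 5: the window is 11–56 days after Sep 17, 2019 (end of the 5-day review period, which began when the termination notice is served on Sep 12, 2019), so Sep 28, 2019 through Nov 12, 2019; done Nov 11, 2019, which is between those dates.
Step 6: 42 days after Nov 11, 2019 (when the mediation statement is delivered) is Dec 23, 2019; completed Dec 4, 2019, before the deadline.

Yes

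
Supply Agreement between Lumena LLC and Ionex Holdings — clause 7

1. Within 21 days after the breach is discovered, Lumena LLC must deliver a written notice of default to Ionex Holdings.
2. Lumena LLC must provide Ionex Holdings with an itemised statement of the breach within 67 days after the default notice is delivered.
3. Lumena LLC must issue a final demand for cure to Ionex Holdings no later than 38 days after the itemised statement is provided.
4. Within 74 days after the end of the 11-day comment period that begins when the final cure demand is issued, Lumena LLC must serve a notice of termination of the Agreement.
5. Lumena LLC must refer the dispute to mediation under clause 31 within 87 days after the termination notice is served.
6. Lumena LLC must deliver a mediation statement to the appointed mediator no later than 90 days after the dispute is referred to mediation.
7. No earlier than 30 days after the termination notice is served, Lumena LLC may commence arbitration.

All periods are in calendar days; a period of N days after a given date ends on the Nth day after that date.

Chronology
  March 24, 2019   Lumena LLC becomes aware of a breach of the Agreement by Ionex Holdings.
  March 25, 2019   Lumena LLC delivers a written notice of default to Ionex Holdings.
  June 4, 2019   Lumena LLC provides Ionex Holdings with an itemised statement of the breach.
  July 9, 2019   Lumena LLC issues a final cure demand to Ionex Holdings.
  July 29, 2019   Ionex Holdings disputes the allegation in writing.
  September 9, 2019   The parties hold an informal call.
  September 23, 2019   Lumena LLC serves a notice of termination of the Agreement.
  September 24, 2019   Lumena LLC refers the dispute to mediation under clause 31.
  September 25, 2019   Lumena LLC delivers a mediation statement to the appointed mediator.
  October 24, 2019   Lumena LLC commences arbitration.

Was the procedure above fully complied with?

No

Step 1: 21 days after March 24, 2019 (when the breach is discovered) is April 14, 2019; done March 25, 2019 — timely.
Step 2: 67 days after March 25, 2019 (when the default notice is delivered) is May 31, 2019; not done until June 4, 2019, 4 days after the deadline.
The procedure was therefore not followed at step 2.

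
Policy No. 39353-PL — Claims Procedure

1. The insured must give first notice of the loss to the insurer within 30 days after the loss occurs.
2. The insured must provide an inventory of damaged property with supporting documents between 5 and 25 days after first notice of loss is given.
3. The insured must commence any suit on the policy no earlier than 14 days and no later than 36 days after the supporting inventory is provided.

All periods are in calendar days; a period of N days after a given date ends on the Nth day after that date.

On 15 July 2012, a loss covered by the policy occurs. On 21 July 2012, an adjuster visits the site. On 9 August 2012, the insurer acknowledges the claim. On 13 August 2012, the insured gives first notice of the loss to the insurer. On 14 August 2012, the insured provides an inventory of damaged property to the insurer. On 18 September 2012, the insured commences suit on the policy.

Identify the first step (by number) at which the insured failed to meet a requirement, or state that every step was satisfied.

Step 2

(1) due by 15 July 2012 + 30 days = 14 August 2012; 13 August 2012 is within that limit.
(2) the permitted window runs from 13 August 2012 + 5 = 18 August 2012 to 13 August 2012 + 25 = 7 September 2012; 14 August 2012 is 4 days too early.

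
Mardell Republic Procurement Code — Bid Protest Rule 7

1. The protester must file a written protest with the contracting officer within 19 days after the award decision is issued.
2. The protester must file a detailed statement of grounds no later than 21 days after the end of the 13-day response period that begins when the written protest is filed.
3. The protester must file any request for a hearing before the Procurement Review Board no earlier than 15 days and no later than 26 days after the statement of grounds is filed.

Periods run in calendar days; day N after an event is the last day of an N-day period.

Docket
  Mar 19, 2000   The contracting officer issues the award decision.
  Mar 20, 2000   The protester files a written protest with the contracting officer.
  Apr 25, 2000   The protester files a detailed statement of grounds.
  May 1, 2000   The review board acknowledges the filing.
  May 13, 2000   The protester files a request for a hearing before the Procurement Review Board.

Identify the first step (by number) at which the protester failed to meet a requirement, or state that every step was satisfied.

(1) due by Mar 19, 2000 + 19 days = Apr 7, 2000; done Mar 20, 2000 — timely.
(2) due by Apr 2, 2000 + 21 days = Apr 23, 2000; done Apr 25, 2000 — 2 days late.

Step 2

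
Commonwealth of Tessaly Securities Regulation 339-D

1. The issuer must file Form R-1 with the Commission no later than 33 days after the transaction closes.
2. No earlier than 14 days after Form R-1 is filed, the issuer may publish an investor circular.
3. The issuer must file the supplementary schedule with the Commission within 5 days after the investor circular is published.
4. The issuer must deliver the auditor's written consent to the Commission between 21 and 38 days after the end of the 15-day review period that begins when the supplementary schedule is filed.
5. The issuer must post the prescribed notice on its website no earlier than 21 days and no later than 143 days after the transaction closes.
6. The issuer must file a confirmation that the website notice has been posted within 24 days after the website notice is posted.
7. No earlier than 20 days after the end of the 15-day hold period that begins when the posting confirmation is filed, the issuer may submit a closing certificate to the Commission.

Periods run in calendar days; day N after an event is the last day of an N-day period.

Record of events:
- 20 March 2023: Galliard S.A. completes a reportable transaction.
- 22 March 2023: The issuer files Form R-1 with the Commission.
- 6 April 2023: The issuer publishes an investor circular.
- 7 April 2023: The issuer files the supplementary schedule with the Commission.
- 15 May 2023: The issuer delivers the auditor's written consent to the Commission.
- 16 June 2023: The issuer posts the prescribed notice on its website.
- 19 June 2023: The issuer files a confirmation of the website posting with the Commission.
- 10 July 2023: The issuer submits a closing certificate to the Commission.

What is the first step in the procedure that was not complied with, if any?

(1) due by 20 March 2023 + 33 days = 22 April 2023; 22 March 2023 is within that limit.
(2) permitted from 22 March 2023 + 14 days = 5 April 2023 onward; done 6 April 2023, after the minimum wait.
(3) due by 6 April 2023 + 5 days = 11 April 2023; 7 April 2023 is within that limit.
(4) the permitted window runs from 22 April 2023 + 21 = 13 May 2023 to 22 April 2023 + 38 = 30 May 2023; 15 May 2023 falls inside that range.
(5) the permitted window runs from 20 March 2023 + 21 = 10 April 2023 to 20 March 2023 + 143 = 10 August 2023; 16 June 2023 falls inside that range.
(6) due by 16 June 2023 + 24 days = 10 July 2023; done 19 June 2023 — timely.
(7) permitted from 4 July 2023 + 20 days = 24 July 2023 onward; 10 July 2023 is 14 days before the earliest permitted date.
The procedure was therefore not followed at step 7.

Step 7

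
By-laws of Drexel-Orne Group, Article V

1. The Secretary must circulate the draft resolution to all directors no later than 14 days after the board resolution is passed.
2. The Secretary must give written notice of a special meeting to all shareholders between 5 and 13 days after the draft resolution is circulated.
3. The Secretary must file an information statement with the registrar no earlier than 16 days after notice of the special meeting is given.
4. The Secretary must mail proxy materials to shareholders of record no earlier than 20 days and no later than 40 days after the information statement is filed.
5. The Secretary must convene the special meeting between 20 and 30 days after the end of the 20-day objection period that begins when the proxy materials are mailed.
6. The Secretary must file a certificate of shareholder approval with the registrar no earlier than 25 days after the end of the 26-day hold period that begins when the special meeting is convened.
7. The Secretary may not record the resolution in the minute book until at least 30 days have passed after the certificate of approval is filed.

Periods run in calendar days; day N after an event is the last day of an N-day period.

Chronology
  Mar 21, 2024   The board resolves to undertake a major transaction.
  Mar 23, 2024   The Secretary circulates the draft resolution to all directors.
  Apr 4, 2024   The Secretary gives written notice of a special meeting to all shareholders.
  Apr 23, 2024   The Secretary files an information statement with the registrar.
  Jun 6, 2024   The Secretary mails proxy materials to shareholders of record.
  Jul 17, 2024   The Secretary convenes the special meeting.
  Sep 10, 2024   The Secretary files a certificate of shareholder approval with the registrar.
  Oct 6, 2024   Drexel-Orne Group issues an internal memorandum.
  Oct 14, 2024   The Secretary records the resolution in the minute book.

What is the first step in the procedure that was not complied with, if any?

Step 1: 14 days after Mar 21, 2024 (when the board resolution is passed) is Apr 4, 2024; completed Mar 23, 2024, before the deadline.
Step 2: the window is 5–13 days after Mar 23, 2024 (when the draft resolution is circulated), so Mar 28, 2024 through Apr 5, 2024; done Apr 4, 2024 — within the window.
Step 3: the earliest permitted date is 16 days after Apr 4, 2024 (when notice of the special meeting is given), i.e. Apr 20, 2024; done Apr 23, 2024, after the minimum wait.
Step 4: the window is 20–40 days after Apr 23, 2024 (when the information statement is filed), so May 13, 2024 through Jun 2, 2024; done Jun 6, 2024 — 4 days after the window closed.

Step 4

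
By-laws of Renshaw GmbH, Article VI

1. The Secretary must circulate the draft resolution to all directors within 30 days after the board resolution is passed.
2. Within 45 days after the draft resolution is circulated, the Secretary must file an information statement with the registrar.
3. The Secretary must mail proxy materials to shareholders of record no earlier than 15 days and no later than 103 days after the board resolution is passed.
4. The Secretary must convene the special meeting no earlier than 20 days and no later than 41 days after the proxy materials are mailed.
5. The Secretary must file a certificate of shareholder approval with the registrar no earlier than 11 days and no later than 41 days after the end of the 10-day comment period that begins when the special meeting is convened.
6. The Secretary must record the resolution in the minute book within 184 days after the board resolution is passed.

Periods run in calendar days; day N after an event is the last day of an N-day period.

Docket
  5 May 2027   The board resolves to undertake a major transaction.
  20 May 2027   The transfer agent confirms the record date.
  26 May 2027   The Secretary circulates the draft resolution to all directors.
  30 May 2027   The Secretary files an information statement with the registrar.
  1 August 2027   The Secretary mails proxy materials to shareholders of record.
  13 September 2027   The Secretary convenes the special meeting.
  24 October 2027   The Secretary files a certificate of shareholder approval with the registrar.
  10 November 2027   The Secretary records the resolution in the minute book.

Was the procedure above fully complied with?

(1) due by 5 May 2027 + 30 days = 4 June 2027; done 26 May 2027 — timely.
(2) due by 26 May 2027 + 45 days = 10 July 2027; 30 May 2027 is within that limit.
(3) the permitted window runs from 5 May 2027 + 15 = 20 May 2027 to 5 May 2027 + 103 = 16 August 2027; done 1 August 2027, which is between those dates.
(4) the permitted window runs from 1 August 2027 + 20 = 21 August 2027 to 1 August 2027 + 41 = 11 September 2027; 13 September 2027 is 2 days past the end of the window.
Later steps need not be reached.

No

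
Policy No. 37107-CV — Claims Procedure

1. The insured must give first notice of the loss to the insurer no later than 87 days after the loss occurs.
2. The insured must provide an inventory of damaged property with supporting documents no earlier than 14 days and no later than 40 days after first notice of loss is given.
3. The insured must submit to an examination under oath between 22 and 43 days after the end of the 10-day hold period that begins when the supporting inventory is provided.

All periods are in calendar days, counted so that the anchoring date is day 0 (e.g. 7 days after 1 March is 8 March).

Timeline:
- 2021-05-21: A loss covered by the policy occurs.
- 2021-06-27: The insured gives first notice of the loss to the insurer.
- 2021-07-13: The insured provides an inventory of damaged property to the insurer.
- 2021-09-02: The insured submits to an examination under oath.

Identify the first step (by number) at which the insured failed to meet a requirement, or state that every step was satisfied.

Step 1: 87 days after 2021-05-21 (when the loss occurs) is 2021-08-16; completed 2021-06-27, before the deadline.
Step 2: the window is 14–40 days after 2021-06-27 (when first notice of loss is given), so 2021-07-11 through 2021-08-06; 2021-07-13 falls inside that range.
Step 3: the window is 22–43 days after 2021-07-23 (end of the 10-day hold period, which began when the supporting inventory is provided on 2021-07-13), so 2021-08-14 through 2021-09-04; done 2021-09-02, which is between those dates.

None — every step was satisfied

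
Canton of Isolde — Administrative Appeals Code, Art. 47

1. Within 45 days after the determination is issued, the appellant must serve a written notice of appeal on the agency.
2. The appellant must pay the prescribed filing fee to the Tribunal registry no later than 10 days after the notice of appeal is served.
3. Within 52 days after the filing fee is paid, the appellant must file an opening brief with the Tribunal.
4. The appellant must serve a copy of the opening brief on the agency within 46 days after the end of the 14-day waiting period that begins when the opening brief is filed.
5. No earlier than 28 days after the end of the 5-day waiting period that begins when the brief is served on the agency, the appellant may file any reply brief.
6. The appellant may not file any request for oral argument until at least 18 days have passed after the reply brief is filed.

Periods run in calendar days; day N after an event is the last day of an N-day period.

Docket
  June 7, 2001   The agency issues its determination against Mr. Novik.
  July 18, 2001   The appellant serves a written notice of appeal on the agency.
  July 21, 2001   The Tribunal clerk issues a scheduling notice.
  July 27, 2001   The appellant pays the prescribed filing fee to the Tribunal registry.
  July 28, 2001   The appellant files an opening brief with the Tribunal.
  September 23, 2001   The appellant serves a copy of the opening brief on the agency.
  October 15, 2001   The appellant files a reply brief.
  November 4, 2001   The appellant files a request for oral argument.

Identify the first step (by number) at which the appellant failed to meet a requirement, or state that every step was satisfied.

(1) due by June 7, 2001 + 45 days = July 22, 2001; done July 18, 2001 — timely.
(2) due by July 18, 2001 + 10 days = July 28, 2001; done July 27, 2001 — timely.
(3) due by July 27, 2001 + 52 days = September 17, 2001; July 28, 2001 is within that limit.
(4) due by August 11, 2001 + 46 days = September 26, 2001; completed September 23, 2001, before the deadline.
(5) permitted from September 28, 2001 + 28 days = October 26, 2001 onward; acted on October 15, 2001, 11 days prematurely.

Step 5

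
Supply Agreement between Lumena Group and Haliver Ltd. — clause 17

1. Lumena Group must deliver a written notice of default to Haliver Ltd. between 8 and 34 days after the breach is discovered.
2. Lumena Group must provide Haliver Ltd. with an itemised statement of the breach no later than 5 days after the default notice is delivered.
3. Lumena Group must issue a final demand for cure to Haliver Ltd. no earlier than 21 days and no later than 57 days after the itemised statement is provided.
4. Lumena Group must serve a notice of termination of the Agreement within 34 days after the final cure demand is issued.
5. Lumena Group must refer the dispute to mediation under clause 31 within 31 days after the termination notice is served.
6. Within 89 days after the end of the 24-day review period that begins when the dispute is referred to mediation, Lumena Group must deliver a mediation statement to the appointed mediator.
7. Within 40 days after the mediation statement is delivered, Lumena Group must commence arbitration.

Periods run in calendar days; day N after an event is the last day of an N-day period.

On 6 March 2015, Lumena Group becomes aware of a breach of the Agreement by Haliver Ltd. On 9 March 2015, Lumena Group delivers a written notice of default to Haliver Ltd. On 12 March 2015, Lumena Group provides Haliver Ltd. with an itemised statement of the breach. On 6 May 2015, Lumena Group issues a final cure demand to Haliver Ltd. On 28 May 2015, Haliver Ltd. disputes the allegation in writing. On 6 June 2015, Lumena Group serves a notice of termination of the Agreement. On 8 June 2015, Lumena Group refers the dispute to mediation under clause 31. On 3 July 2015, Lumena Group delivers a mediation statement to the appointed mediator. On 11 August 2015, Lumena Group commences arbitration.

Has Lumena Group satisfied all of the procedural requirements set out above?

Step 1 — 8 and 34 days from 6 March 2015 (when the breach is discovered) are 14 March 2015 and 9 April 2015 respectively; 9 March 2015 is 5 days too early.

No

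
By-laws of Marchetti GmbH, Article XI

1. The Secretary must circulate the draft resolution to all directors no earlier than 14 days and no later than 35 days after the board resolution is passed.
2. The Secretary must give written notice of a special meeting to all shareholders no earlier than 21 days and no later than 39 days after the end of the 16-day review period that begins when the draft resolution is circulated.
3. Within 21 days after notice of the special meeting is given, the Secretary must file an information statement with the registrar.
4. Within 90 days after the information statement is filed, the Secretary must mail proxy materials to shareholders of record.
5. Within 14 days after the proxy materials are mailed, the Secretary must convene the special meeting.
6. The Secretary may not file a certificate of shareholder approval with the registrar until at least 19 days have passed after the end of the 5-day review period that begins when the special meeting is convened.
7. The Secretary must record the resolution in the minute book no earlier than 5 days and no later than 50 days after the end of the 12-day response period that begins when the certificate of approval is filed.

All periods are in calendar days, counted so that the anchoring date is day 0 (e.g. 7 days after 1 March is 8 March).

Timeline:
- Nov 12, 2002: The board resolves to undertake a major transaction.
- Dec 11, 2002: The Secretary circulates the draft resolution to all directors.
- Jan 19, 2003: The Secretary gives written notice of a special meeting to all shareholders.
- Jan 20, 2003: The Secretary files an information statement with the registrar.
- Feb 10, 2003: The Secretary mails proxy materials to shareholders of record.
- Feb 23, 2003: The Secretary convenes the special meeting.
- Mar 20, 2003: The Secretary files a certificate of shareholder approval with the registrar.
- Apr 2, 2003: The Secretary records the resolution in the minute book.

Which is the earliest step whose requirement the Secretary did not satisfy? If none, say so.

(1) the permitted window runs from Nov 12, 2002 + 14 = Nov 26, 2002 to Nov 12, 2002 + 35 = Dec 17, 2002; done Dec 11, 2002 — within the window.
(2) the permitted window runs from Dec 27, 2002 + 21 = Jan 17, 2003 to Dec 27, 2002 + 39 = Feb 4, 2003; done Jan 19, 2003 — within the window.
(3) due by Jan 19, 2003 + 21 days = Feb 9, 2003; Jan 20, 2003 is within that limit.
(4) due by Jan 20, 2003 + 90 days = Apr 20, 2003; done Feb 10, 2003 — timely.
(5) due by Feb 10, 2003 + 14 days = Feb 24, 2003; completed Feb 23, 2003, before the deadline.
(6) permitted from Feb 28, 2003 + 19 days = Mar 19, 2003 onward; Mar 20, 2003 is on or after that date.
(7) the permitted window runs from Apr 1, 2003 + 5 = Apr 6, 2003 to Apr 1, 2003 + 50 = May 21, 2003; Apr 2, 2003 is 4 days too early.

Step 7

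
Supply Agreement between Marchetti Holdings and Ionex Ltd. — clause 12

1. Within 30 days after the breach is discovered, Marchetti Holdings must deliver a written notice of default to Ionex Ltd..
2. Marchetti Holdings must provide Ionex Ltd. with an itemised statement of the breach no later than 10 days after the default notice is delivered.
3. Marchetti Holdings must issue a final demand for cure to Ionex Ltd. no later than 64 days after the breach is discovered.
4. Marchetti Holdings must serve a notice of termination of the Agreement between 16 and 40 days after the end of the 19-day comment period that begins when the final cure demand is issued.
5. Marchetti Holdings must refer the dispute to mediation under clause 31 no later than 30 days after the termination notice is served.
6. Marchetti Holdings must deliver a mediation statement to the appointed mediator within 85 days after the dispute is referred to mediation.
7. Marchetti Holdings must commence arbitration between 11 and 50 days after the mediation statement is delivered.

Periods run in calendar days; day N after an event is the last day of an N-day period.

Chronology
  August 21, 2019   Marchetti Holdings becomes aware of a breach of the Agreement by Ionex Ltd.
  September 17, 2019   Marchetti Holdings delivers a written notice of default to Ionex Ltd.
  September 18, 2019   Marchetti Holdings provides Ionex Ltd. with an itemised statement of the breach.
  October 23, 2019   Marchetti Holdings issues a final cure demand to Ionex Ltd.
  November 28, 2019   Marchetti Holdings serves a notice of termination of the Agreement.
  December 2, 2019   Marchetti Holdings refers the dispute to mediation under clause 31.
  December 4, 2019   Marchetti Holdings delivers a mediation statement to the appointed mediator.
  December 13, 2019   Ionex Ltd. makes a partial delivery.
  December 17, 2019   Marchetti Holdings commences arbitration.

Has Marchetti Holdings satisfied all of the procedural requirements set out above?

(1) due by August 21, 2019 + 30 days = September 20, 2019; September 17, 2019 is within that limit.
(2) due by September 17, 2019 + 10 days = September 27, 2019; done September 18, 2019 — timely.
(3) due by August 21, 2019 + 64 days = October 24, 2019; completed October 23, 2019, before the deadline.
(4) the permitted window runs from November 11, 2019 + 16 = November 27, 2019 to November 11, 2019 + 40 = December 21, 2019; done November 28, 2019 — within the window.
(5) due by November 28, 2019 + 30 days = December 28, 2019; completed December 2, 2019, before the deadline.
(6) due by December 2, 2019 + 85 days = February 25, 2020; done December 4, 2019 — timely.
(7) the permitted window runs from December 4, 2019 + 11 = December 15, 2019 to December 4, 2019 + 50 = January 23, 2020; done December 17, 2019, which is between those dates.

Yes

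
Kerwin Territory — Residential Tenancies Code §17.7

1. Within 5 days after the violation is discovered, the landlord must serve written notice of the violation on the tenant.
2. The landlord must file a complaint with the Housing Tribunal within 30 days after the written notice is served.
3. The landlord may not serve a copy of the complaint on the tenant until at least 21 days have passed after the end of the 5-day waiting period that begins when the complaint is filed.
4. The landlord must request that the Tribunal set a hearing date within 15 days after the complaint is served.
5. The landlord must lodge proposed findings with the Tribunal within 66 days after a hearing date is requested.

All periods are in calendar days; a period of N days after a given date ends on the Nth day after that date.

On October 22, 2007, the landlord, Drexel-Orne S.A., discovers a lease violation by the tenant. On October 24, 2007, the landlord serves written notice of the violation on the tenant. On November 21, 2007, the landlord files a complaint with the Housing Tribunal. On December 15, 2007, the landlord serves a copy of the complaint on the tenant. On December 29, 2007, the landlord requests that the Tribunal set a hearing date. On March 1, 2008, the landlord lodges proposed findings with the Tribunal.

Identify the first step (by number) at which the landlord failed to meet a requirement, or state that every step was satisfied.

Step 3

Step 1 — counting 5 days from October 22, 2007 (when the violation is discovered) gives a deadline of October 27, 2007; October 24, 2007 is within that limit.
Step 2 — counting 30 days from October 24, 2007 (when the written notice is served) gives a deadline of November 23, 2007; November 21, 2007 is within that limit.
Step 3 — must wait 21 days from November 26, 2007 (end of the 5-day waiting period, which began when the complaint is filed on November 21, 2007), so not before December 17, 2007; done December 15, 2007 — 2 days too early.
The procedure was therefore not followed at step 3.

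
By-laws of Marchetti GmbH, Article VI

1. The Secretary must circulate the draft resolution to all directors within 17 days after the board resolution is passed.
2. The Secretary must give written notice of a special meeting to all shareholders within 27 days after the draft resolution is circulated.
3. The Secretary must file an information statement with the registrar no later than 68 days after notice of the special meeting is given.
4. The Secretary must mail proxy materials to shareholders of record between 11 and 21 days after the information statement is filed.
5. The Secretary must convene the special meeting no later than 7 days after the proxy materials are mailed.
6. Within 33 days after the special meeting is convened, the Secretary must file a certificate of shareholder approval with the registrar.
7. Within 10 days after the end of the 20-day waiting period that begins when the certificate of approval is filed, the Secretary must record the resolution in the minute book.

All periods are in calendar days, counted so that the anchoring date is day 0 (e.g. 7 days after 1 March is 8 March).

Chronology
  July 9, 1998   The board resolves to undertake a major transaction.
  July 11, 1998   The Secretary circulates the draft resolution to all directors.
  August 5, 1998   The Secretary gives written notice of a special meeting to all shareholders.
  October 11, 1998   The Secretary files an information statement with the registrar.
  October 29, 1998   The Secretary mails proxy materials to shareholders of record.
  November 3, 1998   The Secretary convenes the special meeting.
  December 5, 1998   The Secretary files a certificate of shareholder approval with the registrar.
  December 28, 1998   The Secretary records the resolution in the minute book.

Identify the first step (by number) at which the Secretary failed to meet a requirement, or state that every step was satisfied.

None — every step was satisfied

Step 1: 17 days after July 9, 1998 (when the board resolution is passed) is July 26, 1998; done July 11, 1998 — timely.
Step 2: 27 days after July 11, 1998 (when the draft resolution is circulated) is August 7, 1998; August 5, 1998 is within that limit.
Step 3: 68 days after August 5, 1998 (when notice of the special meeting is given) is October 12, 1998; completed October 11, 1998, before the deadline.
Step 4: the window is 11–21 days after October 11, 1998 (when the information statement is filed), so October 22, 1998 through November 1, 1998; done October 29, 1998 — within the window.
Step 5: 7 days after October 29, 1998 (when the proxy materials are mailed) is November 5, 1998; completed November 3, 1998, before the deadline.
Step 6: 33 days after November 3, 1998 (when the special meeting is convened) is December 6, 1998; December 5, 1998 is within that limit.
Step 7: 10 days after December 25, 1998 (end of the 20-day waiting period, which began when the certificate of approval is filed on December 5, 1998) is January 4, 1999; done December 28, 1998 — timely.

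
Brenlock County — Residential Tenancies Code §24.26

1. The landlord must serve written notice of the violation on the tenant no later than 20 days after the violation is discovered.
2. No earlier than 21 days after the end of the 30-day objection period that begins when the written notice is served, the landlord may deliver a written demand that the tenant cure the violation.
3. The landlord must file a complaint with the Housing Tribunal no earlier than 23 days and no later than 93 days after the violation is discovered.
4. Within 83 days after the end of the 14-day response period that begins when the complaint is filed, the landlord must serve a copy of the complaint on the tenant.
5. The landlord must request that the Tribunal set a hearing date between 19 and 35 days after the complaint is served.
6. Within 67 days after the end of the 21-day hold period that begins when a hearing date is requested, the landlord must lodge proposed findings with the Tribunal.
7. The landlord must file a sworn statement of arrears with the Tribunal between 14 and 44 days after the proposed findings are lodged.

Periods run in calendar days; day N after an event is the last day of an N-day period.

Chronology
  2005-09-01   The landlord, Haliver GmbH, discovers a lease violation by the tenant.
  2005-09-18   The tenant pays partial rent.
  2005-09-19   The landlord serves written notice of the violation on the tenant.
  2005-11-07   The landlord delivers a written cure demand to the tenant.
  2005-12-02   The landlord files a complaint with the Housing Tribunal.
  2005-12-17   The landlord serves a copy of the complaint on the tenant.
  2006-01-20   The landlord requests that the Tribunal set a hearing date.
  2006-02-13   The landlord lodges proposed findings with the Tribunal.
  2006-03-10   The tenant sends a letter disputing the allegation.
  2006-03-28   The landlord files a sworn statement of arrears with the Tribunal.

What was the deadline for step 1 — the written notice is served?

Step 1 runs from 2005-09-01, when the violation is discovered. 20 days after 2005-09-01 is 2005-09-21.

2005-09-21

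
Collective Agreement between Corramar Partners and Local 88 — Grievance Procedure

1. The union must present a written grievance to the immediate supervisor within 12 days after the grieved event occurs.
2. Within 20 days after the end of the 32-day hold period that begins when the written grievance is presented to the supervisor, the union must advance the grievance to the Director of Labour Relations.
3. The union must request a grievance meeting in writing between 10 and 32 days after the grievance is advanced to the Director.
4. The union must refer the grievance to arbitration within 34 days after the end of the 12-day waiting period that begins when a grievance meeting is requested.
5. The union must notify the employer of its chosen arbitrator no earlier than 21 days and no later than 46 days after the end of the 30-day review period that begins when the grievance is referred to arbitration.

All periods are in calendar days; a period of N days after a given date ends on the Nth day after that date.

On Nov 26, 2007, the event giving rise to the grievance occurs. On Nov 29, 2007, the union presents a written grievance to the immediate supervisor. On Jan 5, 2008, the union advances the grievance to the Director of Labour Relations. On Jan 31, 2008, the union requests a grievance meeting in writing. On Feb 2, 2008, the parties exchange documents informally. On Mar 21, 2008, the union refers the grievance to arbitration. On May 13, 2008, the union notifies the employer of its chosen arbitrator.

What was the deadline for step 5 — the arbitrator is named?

Jun 5, 2008

The grievance is referred to arbitration on Mar 21, 2008; the 30-day review period therefore ends Apr 20, 2008, and step 5 runs from that date. The window is 21–46 days after Apr 20, 2008; it closes on Jun 5, 2008.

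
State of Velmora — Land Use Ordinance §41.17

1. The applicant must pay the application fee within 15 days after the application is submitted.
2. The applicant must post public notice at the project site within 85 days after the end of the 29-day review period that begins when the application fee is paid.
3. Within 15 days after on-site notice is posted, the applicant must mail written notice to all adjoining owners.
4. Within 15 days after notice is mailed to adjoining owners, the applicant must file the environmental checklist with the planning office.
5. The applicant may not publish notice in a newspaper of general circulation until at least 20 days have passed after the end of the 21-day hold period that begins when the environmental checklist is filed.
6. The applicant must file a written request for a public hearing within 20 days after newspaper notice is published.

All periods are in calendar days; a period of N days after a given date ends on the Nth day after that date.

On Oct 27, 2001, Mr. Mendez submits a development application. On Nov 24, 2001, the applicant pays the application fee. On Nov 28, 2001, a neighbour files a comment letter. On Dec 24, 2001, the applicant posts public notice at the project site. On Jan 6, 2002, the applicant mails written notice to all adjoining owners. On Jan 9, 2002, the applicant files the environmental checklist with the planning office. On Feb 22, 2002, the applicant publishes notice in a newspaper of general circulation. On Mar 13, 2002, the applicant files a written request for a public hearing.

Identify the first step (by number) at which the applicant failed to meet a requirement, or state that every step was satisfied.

(1) due by Oct 27, 2001 + 15 days = Nov 11, 2001; not done until Nov 24, 2001, 13 days after the deadline.
Later steps need not be reached.

Step 1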